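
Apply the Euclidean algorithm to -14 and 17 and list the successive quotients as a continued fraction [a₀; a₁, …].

[-1; 5, 1, 2]

Apply division with remainder until the remainder is 0:
-14 ÷ 17 → quotient -1, remainder 3
17 ÷ 3 → quotient 5, remainder 2
3 ÷ 2 → quotient 1, remainder 1
2 ÷ 1 → quotient 2, remainder 0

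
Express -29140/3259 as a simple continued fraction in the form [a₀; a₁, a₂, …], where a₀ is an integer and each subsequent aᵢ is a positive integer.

[-9; 17, 15, 1, 11]

Apply division with remainder until the remainder is 0:
-29140 ÷ 3259 → quotient -9, remainder 191
3259 ÷ 191 → quotient 17, remainder 12
191 ÷ 12 → quotient 15, remainder 11
12 ÷ 11 → quotient 1, remainder 1
11 ÷ 1 → quotient 11, remainder 0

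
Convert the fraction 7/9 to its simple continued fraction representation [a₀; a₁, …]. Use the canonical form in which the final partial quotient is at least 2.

⌊7/9⌋ = 0, remainder 7
⌊9/7⌋ = 1, remainder 2
⌊7/2⌋ = 3, remainder 1
⌊2/1⌋ = 2, remainder 0

[0; 1, 3, 2]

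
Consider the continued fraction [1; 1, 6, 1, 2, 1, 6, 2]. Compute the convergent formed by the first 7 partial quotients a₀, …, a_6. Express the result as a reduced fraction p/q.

Start with 6.
1 + 1/(6/1) = 1 + 1/6 = 7/6
2 + 1/(7/6) = 2 + 6/7 = 20/7
1 + 1/(20/7) = 1 + 7/20 = 27/20
6 + 1/(27/20) = 6 + 20/27 = 182/27
1 + 1/(182/27) = 1 + 27/182 = 209/182
1 + 1/(209/182) = 1 + 182/209 = 391/209

391/209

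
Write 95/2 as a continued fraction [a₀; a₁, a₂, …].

[47; 2]

Repeatedly divide and take the remainder:
95 ÷ 2 → quotient 47, remainder 1
2 ÷ 1 → quotient 2, remainder 0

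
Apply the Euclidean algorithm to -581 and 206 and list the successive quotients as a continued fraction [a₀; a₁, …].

-581 = -3·206 + 37, so a_0 = -3
206 = 5·37 + 21, so a_1 = 5
37 = 1·21 + 16, so a_2 = 1
21 = 1·16 + 5, so a_3 = 1
16 = 3·5 + 1, so a_4 = 3
5 = 5·1 + 0, so a_5 = 5

[-3; 5, 1, 1, 3, 5]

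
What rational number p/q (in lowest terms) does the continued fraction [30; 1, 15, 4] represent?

2011/65

a_0 = 30: 30/1
a_1 = 1: 31/1
a_2 = 15: 495/16
a_3 = 4: 2011/65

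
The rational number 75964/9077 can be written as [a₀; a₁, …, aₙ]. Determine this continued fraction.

[8; 2, 1, 2, 2, 6, 8, 9]

⌊75964/9077⌋ = 8, remainder 3348
⌊9077/3348⌋ = 2, remainder 2381
⌊3348/2381⌋ = 1, remainder 967
⌊2381/967⌋ = 2, remainder 447
⌊967/447⌋ = 2, remainder 73
⌊447/73⌋ = 6, remainder 9
⌊73/9⌋ = 8, remainder 1
⌊9/1⌋ = 9, remainder 0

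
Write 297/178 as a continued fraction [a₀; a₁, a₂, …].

[1; 1, 2, 59]

297 ÷ 178 → quotient 1, remainder 119
178 ÷ 119 → quotient 1, remainder 59
119 ÷ 59 → quotient 2, remainder 1
59 ÷ 1 → quotient 59, remainder 0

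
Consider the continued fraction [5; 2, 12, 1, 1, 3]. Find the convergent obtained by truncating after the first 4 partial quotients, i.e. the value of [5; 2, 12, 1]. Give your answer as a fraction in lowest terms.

Collapse the nested fraction from the inside out:
Start with 1.
12 + 1/(1/1) = 12 + 1/1 = 13/1
2 + 1/(13/1) = 2 + 1/13 = 27/13
5 + 1/(27/13) = 5 + 13/27 = 148/27

148/27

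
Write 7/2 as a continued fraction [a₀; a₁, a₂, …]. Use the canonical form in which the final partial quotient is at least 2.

Run the Euclidean algorithm, recording each quotient:
7 = 3·2 + 1, so a_0 = 3
2 = 2·1 + 0, so a_1 = 2

[3; 2]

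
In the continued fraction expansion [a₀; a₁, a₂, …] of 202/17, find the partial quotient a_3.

2

Run the Euclidean algorithm, recording each quotient:
202 = 11·17 + 15, so a_0 = 11
17 = 1·15 + 2, so a_1 = 1
15 = 7·2 + 1, so a_2 = 7
2 = 2·1 + 0, so a_3 = 2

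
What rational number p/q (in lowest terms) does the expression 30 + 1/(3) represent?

91/3

Starting at the tail and folding back:
Start with 3.
30 + 1/(3/1) = 30 + 1/3 = 91/3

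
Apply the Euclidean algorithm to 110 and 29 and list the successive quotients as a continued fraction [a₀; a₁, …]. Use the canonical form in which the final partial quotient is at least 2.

⌊110/29⌋ = 3, remainder 23
⌊29/23⌋ = 1, remainder 6
⌊23/6⌋ = 3, remainder 5
⌊6/5⌋ = 1, remainder 1
⌊5/1⌋ = 5, remainder 0

[3; 1, 3, 1, 5]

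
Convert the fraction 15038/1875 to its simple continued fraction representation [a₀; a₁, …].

[8; 49, 2, 1, 12]

15038 ÷ 1875 → quotient 8, remainder 38
1875 ÷ 38 → quotient 49, remainder 13
38 ÷ 13 → quotient 2, remainder 12
13 ÷ 12 → quotient 1, remainder 1
12 ÷ 1 → quotient 12, remainder 0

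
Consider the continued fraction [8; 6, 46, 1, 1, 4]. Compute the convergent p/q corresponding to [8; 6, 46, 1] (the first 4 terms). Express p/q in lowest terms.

2311/283

Start with 1.
46 + 1/(1/1) = 46 + 1/1 = 47/1
6 + 1/(47/1) = 6 + 1/47 = 283/47
8 + 1/(283/47) = 8 + 47/283 = 2311/283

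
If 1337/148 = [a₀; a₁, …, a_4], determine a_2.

1

1337 = 9·148 + 5, so a_0 = 9
148 = 29·5 + 3, so a_1 = 29
5 = 1·3 + 2, so a_2 = 1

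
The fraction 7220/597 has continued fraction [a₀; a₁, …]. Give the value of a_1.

10

7220 ÷ 597 → quotient 12, remainder 56
597 ÷ 56 → quotient 10, remainder 37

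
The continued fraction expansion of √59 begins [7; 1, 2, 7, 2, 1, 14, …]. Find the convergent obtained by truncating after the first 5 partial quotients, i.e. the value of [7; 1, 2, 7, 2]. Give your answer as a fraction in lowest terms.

361/47

a_0 = 7: 7/1
a_1 = 1: 8/1
a_2 = 2: 23/3
a_3 = 7: 169/22
a_4 = 2: 361/47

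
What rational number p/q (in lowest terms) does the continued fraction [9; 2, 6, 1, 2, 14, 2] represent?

12087/1277

a_0 = 9: 9/1
a_1 = 2: 19/2
a_2 = 6: 123/13
a_3 = 1: 142/15
a_4 = 2: 407/43
a_5 = 14: 5840/617
a_6 = 2: 12087/1277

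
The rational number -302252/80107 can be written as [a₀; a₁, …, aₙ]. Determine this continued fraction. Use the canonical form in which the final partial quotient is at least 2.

[-4; 4, 2, 2, 5, 12, 18, 3]

Apply division with remainder until the remainder is 0:
-302252 ÷ 80107 → quotient -4, remainder 18176
80107 ÷ 18176 → quotient 4, remainder 7403
18176 ÷ 7403 → quotient 2, remainder 3370
7403 ÷ 3370 → quotient 2, remainder 663
3370 ÷ 663 → quotient 5, remainder 55
663 ÷ 55 → quotient 12, remainder 3
55 ÷ 3 → quotient 18, remainder 1
3 ÷ 1 → quotient 3, remainder 0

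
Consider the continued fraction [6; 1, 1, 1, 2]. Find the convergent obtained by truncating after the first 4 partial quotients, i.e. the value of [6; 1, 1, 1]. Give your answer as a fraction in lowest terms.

a_0 = 6: 6/1
a_1 = 1: 7/1
a_2 = 1: 13/2
a_3 = 1: 20/3

20/3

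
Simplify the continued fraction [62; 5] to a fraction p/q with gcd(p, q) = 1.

311/5

a_0 = 62: 62/1
a_1 = 5: 311/5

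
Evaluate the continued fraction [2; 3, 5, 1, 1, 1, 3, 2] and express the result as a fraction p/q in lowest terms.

1037/448

a_0 = 2: 2/1
a_1 = 3: 7/3
a_2 = 5: 37/16
a_3 = 1: 44/19
a_4 = 1: 81/35
a_5 = 1: 125/54
a_6 = 3: 456/197
a_7 = 2: 1037/448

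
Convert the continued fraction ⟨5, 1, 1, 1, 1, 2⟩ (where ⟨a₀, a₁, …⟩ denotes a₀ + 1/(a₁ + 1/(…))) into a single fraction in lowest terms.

73/13

Start with 2.
1 + 1/(2/1) = 1 + 1/2 = 3/2
1 + 1/(3/2) = 1 + 2/3 = 5/3
1 + 1/(5/3) = 1 + 3/5 = 8/5
1 + 1/(8/5) = 1 + 5/8 = 13/8
5 + 1/(13/8) = 5 + 8/13 = 73/13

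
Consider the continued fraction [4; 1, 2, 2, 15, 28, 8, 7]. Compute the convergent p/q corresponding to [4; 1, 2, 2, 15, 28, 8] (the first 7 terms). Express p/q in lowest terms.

114789/24356

Start with 8.
28 + 1/(8/1) = 28 + 1/8 = 225/8
15 + 1/(225/8) = 15 + 8/225 = 3383/225
2 + 1/(3383/225) = 2 + 225/3383 = 6991/3383
2 + 1/(6991/3383) = 2 + 3383/6991 = 17365/6991
1 + 1/(17365/6991) = 1 + 6991/17365 = 24356/17365
4 + 1/(24356/17365) = 4 + 17365/24356 = 114789/24356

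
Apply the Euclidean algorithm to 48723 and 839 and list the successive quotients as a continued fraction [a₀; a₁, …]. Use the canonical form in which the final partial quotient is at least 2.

[58; 13, 1, 3, 15]

⌊48723/839⌋ = 58, remainder 61
⌊839/61⌋ = 13, remainder 46
⌊61/46⌋ = 1, remainder 15
⌊46/15⌋ = 3, remainder 1
⌊15/1⌋ = 15, remainder 0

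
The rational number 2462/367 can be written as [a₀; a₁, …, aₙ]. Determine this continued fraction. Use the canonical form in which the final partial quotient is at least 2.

[6; 1, 2, 2, 3, 15]

⌊2462/367⌋ = 6, remainder 260
⌊367/260⌋ = 1, remainder 107
⌊260/107⌋ = 2, remainder 46
⌊107/46⌋ = 2, remainder 15
⌊46/15⌋ = 3, remainder 1
⌊15/1⌋ = 15, remainder 0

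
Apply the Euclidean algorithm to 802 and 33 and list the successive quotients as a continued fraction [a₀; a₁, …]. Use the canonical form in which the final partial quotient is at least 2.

[24; 3, 3, 3]

Apply division with remainder until the remainder is 0:
802 = 24·33 + 10, so a_0 = 24
33 = 3·10 + 3, so a_1 = 3
10 = 3·3 + 1, so a_2 = 3
3 = 3·1 + 0, so a_3 = 3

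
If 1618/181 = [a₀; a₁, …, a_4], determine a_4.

⌊1618/181⌋ = 8, remainder 170
⌊181/170⌋ = 1, remainder 11
⌊170/11⌋ = 15, remainder 5
⌊11/5⌋ = 2, remainder 1
⌊5/1⌋ = 5, remainder 0

5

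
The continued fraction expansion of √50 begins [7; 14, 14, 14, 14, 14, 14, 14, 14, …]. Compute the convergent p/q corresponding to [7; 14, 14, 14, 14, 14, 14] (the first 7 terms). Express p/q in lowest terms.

54608393/7722793

Start with 14.
14 + 1/(14/1) = 14 + 1/14 = 197/14
14 + 1/(197/14) = 14 + 14/197 = 2772/197
14 + 1/(2772/197) = 14 + 197/2772 = 39005/2772
14 + 1/(39005/2772) = 14 + 2772/39005 = 548842/39005
14 + 1/(548842/39005) = 14 + 39005/548842 = 7722793/548842
7 + 1/(7722793/548842) = 7 + 548842/7722793 = 54608393/7722793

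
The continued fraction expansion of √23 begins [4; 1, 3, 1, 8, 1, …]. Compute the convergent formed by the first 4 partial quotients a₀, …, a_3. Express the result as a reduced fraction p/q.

Start with 1.
3 + 1/(1/1) = 3 + 1/1 = 4/1
1 + 1/(4/1) = 1 + 1/4 = 5/4
4 + 1/(5/4) = 4 + 4/5 = 24/5

24/5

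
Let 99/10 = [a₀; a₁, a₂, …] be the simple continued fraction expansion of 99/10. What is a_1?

1

⌊99/10⌋ = 9, remainder 9
⌊10/9⌋ = 1, remainder 1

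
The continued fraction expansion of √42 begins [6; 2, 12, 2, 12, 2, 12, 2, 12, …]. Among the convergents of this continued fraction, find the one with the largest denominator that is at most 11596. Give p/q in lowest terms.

8749/1350

List convergents until the denominator exceeds the bound:
a_0 = 6: 6/1  (≤ bound)
a_1 = 2: 13/2  (≤ bound)
a_2 = 12: 162/25  (≤ bound)
a_3 = 2: 337/52  (≤ bound)
a_4 = 12: 4206/649  (≤ bound)
a_5 = 2: 8749/1350  (≤ bound)
a_6 = 12: 109194/16849  (> 11596, stop)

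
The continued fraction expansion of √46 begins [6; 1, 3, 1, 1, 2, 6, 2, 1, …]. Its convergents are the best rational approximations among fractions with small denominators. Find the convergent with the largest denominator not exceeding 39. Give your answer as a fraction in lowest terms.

156/23

a_0 = 6: 6/1  (≤ bound)
a_1 = 1: 7/1  (≤ bound)
a_2 = 3: 27/4  (≤ bound)
a_3 = 1: 34/5  (≤ bound)
a_4 = 1: 61/9  (≤ bound)
a_5 = 2: 156/23  (≤ bound)
a_6 = 6: 997/147  (> 39, stop)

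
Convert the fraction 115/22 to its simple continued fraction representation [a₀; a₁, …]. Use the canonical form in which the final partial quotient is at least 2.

[5; 4, 2, 2]

⌊115/22⌋ = 5, remainder 5
⌊22/5⌋ = 4, remainder 2
⌊5/2⌋ = 2, remainder 1
⌊2/1⌋ = 2, remainder 0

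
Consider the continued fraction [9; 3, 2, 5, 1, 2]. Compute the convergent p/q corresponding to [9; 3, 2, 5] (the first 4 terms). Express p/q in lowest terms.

353/38

Work from the innermost term outward:
Start with 5.
2 + 1/(5/1) = 2 + 1/5 = 11/5
3 + 1/(11/5) = 3 + 5/11 = 38/11
9 + 1/(38/11) = 9 + 11/38 = 353/38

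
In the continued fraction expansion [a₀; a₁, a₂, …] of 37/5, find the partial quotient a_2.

2

Repeatedly divide and take the remainder:
⌊37/5⌋ = 7, remainder 2
⌊5/2⌋ = 2, remainder 1
⌊2/1⌋ = 2, remainder 0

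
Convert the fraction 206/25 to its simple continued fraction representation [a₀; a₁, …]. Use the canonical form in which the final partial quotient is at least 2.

206 ÷ 25 → quotient 8, remainder 6
25 ÷ 6 → quotient 4, remainder 1
6 ÷ 1 → quotient 6, remainder 0

[8; 4, 6]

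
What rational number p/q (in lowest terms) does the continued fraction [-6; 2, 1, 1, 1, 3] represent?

a_0 = -6: -6/1
a_1 = 2: -11/2
a_2 = 1: -17/3
a_3 = 1: -28/5
a_4 = 1: -45/8
a_5 = 3: -163/29

-163/29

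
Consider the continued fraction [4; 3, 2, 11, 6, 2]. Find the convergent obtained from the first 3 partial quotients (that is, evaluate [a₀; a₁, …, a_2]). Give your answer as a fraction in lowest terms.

a_0 = 4: 4/1
a_1 = 3: 13/3
a_2 = 2: 30/7

30/7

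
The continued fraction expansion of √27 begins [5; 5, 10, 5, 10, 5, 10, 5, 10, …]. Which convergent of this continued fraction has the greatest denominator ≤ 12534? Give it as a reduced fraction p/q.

a_0 = 5: 5/1  (≤ bound)
a_1 = 5: 26/5  (≤ bound)
a_2 = 10: 265/51  (≤ bound)
a_3 = 5: 1351/260  (≤ bound)
a_4 = 10: 13775/2651  (≤ bound)
a_5 = 5: 70226/13515  (> 12534, stop)

13775/2651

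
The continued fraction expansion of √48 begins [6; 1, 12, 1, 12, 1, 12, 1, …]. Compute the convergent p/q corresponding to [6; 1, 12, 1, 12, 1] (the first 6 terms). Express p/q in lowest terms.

1351/195

a_0 = 6: 6/1
a_1 = 1: 7/1
a_2 = 12: 90/13
a_3 = 1: 97/14
a_4 = 12: 1254/181
a_5 = 1: 1351/195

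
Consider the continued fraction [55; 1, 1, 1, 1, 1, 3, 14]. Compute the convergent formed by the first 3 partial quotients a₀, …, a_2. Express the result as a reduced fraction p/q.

111/2

Collapse the nested fraction from the inside out:
Start with 1.
1 + 1/(1/1) = 1 + 1/1 = 2/1
55 + 1/(2/1) = 55 + 1/2 = 111/2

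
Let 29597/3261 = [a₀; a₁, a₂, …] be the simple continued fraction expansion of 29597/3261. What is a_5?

2

Apply division with remainder until the remainder is 0:
29597 = 9·3261 + 248, so a_0 = 9
3261 = 13·248 + 37, so a_1 = 13
248 = 6·37 + 26, so a_2 = 6
37 = 1·26 + 11, so a_3 = 1
26 = 2·11 + 4, so a_4 = 2
11 = 2·4 + 3, so a_5 = 2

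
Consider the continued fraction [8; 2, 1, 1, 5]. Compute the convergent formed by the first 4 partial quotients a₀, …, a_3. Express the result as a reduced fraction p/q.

Start with 1.
1 + 1/(1/1) = 1 + 1/1 = 2/1
2 + 1/(2/1) = 2 + 1/2 = 5/2
8 + 1/(5/2) = 8 + 2/5 = 42/5

42/5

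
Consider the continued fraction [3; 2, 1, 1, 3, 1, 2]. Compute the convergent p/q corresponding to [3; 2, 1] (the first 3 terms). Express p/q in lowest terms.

Collapse the nested fraction from the inside out:
Start with 1.
2 + 1/(1/1) = 2 + 1/1 = 3/1
3 + 1/(3/1) = 3 + 1/3 = 10/3

10/3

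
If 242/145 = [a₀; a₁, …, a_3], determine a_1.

1

⌊242/145⌋ = 1, remainder 97
⌊145/97⌋ = 1, remainder 48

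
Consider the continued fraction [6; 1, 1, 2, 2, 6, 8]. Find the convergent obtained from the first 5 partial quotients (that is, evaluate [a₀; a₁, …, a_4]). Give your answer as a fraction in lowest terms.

79/12

Use the convergent recurrence hₖ = aₖ·hₖ₋₁ + hₖ₋₂ (and likewise for the denominators kₖ):
a_0 = 6: 6/1
a_1 = 1: 7/1
a_2 = 1: 13/2
a_3 = 2: 33/5
a_4 = 2: 79/12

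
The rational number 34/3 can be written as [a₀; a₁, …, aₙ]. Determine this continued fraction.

⌊34/3⌋ = 11, remainder 1
⌊3/1⌋ = 3, remainder 0

[11; 3]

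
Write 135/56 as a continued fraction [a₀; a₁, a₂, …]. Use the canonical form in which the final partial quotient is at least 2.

[2; 2, 2, 3, 3]

Repeatedly divide and take the remainder:
135 ÷ 56 → quotient 2, remainder 23
56 ÷ 23 → quotient 2, remainder 10
23 ÷ 10 → quotient 2, remainder 3
10 ÷ 3 → quotient 3, remainder 1
3 ÷ 1 → quotient 3, remainder 0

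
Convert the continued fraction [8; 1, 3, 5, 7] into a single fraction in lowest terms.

Start with 7.
5 + 1/(7/1) = 5 + 1/7 = 36/7
3 + 1/(36/7) = 3 + 7/36 = 115/36
1 + 1/(115/36) = 1 + 36/115 = 151/115
8 + 1/(151/115) = 8 + 115/151 = 1323/151

1323/151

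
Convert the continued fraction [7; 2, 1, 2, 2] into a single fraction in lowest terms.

140/19

Start with 2.
2 + 1/(2/1) = 2 + 1/2 = 5/2
1 + 1/(5/2) = 1 + 2/5 = 7/5
2 + 1/(7/5) = 2 + 5/7 = 19/7
7 + 1/(19/7) = 7 + 7/19 = 140/19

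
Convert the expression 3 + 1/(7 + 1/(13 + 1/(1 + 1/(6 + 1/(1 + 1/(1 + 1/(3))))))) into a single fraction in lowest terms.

16329/5198

Build up convergents one term at a time:
a_0 = 3: 3/1
a_1 = 7: 22/7
a_2 = 13: 289/92
a_3 = 1: 311/99
a_4 = 6: 2155/686
a_5 = 1: 2466/785
a_6 = 1: 4621/1471
a_7 = 3: 16329/5198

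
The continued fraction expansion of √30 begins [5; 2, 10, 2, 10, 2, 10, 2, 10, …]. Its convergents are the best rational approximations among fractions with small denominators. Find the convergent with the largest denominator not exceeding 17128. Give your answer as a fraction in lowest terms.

a_0 = 5: 5/1  (≤ bound)
a_1 = 2: 11/2  (≤ bound)
a_2 = 10: 115/21  (≤ bound)
a_3 = 2: 241/44  (≤ bound)
a_4 = 10: 2525/461  (≤ bound)
a_5 = 2: 5291/966  (≤ bound)
a_6 = 10: 55435/10121  (≤ bound)
a_7 = 2: 116161/21208  (> 17128, stop)

55435/10121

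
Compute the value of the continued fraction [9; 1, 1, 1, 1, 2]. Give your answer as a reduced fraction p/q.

Start with 2.
1 + 1/(2/1) = 1 + 1/2 = 3/2
1 + 1/(3/2) = 1 + 2/3 = 5/3
1 + 1/(5/3) = 1 + 3/5 = 8/5
1 + 1/(8/5) = 1 + 5/8 = 13/8
9 + 1/(13/8) = 9 + 8/13 = 125/13

125/13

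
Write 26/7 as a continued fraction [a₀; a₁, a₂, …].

[3; 1, 2, 2]

26 = 3·7 + 5, so a_0 = 3
7 = 1·5 + 2, so a_1 = 1
5 = 2·2 + 1, so a_2 = 2
2 = 2·1 + 0, so a_3 = 2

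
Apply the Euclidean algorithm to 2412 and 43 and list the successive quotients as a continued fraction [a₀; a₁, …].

[56; 10, 1, 3]

Apply division with remainder until the remainder is 0:
2412 ÷ 43 → quotient 56, remainder 4
43 ÷ 4 → quotient 10, remainder 3
4 ÷ 3 → quotient 1, remainder 1
3 ÷ 1 → quotient 3, remainder 0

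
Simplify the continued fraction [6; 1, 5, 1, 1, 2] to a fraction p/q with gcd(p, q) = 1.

a_0 = 6: 6/1
a_1 = 1: 7/1
a_2 = 5: 41/6
a_3 = 1: 48/7
a_4 = 1: 89/13
a_5 = 2: 226/33

226/33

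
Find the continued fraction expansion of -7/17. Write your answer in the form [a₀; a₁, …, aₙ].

[-1; 1, 1, 2, 3]

Run the Euclidean algorithm, recording each quotient:
⌊-7/17⌋ = -1, remainder 10
⌊17/10⌋ = 1, remainder 7
⌊10/7⌋ = 1, remainder 3
⌊7/3⌋ = 2, remainder 1
⌊3/1⌋ = 3, remainder 0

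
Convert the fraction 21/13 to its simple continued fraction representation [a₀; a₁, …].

[1; 1, 1, 1, 1, 2]

Run the Euclidean algorithm, recording each quotient:
⌊21/13⌋ = 1, remainder 8
⌊13/8⌋ = 1, remainder 5
⌊8/5⌋ = 1, remainder 3
⌊5/3⌋ = 1, remainder 2
⌊3/2⌋ = 1, remainder 1
⌊2/1⌋ = 2, remainder 0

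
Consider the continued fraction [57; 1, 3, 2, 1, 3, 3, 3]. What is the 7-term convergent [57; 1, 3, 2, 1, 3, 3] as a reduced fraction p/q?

9070/157

Start with 3.
3 + 1/(3/1) = 3 + 1/3 = 10/3
1 + 1/(10/3) = 1 + 3/10 = 13/10
2 + 1/(13/10) = 2 + 10/13 = 36/13
3 + 1/(36/13) = 3 + 13/36 = 121/36
1 + 1/(121/36) = 1 + 36/121 = 157/121
57 + 1/(157/121) = 57 + 121/157 = 9070/157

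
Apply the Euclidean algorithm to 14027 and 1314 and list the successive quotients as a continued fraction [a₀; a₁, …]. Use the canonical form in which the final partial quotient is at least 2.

[10; 1, 2, 12, 1, 15, 2]

Apply division with remainder until the remainder is 0:
14027 = 10·1314 + 887, so a_0 = 10
1314 = 1·887 + 427, so a_1 = 1
887 = 2·427 + 33, so a_2 = 2
427 = 12·33 + 31, so a_3 = 12
33 = 1·31 + 2, so a_4 = 1
31 = 15·2 + 1, so a_5 = 15
2 = 2·1 + 0, so a_6 = 2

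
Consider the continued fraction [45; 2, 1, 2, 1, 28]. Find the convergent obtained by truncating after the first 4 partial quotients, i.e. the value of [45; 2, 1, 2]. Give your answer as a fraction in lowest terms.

Use the convergent recurrence hₖ = aₖ·hₖ₋₁ + hₖ₋₂ (and likewise for the denominators kₖ):
a_0 = 45: 45/1
a_1 = 2: 91/2
a_2 = 1: 136/3
a_3 = 2: 363/8

363/8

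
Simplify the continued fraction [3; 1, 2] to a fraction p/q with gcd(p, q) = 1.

11/3

Start with 2.
1 + 1/(2/1) = 1 + 1/2 = 3/2
3 + 1/(3/2) = 3 + 2/3 = 11/3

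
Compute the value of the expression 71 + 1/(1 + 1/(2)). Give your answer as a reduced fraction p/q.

215/3

Work from the innermost term outward:
Start with 2.
1 + 1/(2/1) = 1 + 1/2 = 3/2
71 + 1/(3/2) = 71 + 2/3 = 215/3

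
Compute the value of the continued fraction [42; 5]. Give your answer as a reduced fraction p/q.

Collapse the nested fraction from the inside out:
Start with 5.
42 + 1/(5/1) = 42 + 1/5 = 211/5

211/5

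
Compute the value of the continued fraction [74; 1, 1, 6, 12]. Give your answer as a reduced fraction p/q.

11777/158

a_0 = 74: 74/1
a_1 = 1: 75/1
a_2 = 1: 149/2
a_3 = 6: 969/13
a_4 = 12: 11777/158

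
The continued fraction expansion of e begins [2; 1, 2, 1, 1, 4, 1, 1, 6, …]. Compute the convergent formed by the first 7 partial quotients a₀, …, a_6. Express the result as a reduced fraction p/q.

106/39

Starting at the tail and folding back:
Start with 1.
4 + 1/(1/1) = 4 + 1/1 = 5/1
1 + 1/(5/1) = 1 + 1/5 = 6/5
1 + 1/(6/5) = 1 + 5/6 = 11/6
2 + 1/(11/6) = 2 + 6/11 = 28/11
1 + 1/(28/11) = 1 + 11/28 = 39/28
2 + 1/(39/28) = 2 + 28/39 = 106/39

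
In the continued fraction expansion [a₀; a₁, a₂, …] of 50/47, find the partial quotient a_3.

⌊50/47⌋ = 1, remainder 3
⌊47/3⌋ = 15, remainder 2
⌊3/2⌋ = 1, remainder 1
⌊2/1⌋ = 2, remainder 0

2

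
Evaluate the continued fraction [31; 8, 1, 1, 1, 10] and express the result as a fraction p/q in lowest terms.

8619/277

Compute successive convergents:
a_0 = 31: 31/1
a_1 = 8: 249/8
a_2 = 1: 280/9
a_3 = 1: 529/17
a_4 = 1: 809/26
a_5 = 10: 8619/277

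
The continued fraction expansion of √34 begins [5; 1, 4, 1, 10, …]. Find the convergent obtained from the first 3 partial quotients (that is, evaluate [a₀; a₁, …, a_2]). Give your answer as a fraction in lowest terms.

29/5

Collapse the nested fraction from the inside out:
Start with 4.
1 + 1/(4/1) = 1 + 1/4 = 5/4
5 + 1/(5/4) = 5 + 4/5 = 29/5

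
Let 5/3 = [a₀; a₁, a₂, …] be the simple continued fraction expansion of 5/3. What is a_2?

⌊5/3⌋ = 1, remainder 2
⌊3/2⌋ = 1, remainder 1
⌊2/1⌋ = 2, remainder 0

2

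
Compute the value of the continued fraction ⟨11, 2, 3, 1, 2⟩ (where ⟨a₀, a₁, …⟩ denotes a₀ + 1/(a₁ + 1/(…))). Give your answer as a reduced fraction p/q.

286/25

Work from the innermost term outward:
Start with 2.
1 + 1/(2/1) = 1 + 1/2 = 3/2
3 + 1/(3/2) = 3 + 2/3 = 11/3
2 + 1/(11/3) = 2 + 3/11 = 25/11
11 + 1/(25/11) = 11 + 11/25 = 286/25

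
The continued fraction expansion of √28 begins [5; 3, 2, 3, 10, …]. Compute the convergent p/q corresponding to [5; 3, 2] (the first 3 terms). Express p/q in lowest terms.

37/7

Start with 2.
3 + 1/(2/1) = 3 + 1/2 = 7/2
5 + 1/(7/2) = 5 + 2/7 = 37/7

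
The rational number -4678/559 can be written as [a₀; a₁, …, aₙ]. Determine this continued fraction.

Repeatedly divide and take the remainder:
-4678 ÷ 559 → quotient -9, remainder 353
559 ÷ 353 → quotient 1, remainder 206
353 ÷ 206 → quotient 1, remainder 147
206 ÷ 147 → quotient 1, remainder 59
147 ÷ 59 → quotient 2, remainder 29
59 ÷ 29 → quotient 2, remainder 1
29 ÷ 1 → quotient 29, remainder 0

[-9; 1, 1, 1, 2, 2, 29]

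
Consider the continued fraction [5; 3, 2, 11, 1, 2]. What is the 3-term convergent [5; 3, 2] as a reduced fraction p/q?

37/7

Start with 2.
3 + 1/(2/1) = 3 + 1/2 = 7/2
5 + 1/(7/2) = 5 + 2/7 = 37/7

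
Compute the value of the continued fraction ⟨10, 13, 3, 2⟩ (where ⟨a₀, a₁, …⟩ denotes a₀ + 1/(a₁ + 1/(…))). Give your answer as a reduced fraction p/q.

937/93

Use the convergent recurrence hₖ = aₖ·hₖ₋₁ + hₖ₋₂ (and likewise for the denominators kₖ):
a_0 = 10: 10/1
a_1 = 13: 131/13
a_2 = 3: 403/40
a_3 = 2: 937/93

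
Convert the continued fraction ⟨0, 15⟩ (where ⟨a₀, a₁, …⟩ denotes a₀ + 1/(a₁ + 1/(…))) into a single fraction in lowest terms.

a_0 = 0: 0/1
a_1 = 15: 1/15

1/15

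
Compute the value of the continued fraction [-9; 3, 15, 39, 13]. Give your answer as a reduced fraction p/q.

-203030/23407

Start with 13.
39 + 1/(13/1) = 39 + 1/13 = 508/13
15 + 1/(508/13) = 15 + 13/508 = 7633/508
3 + 1/(7633/508) = 3 + 508/7633 = 23407/7633
-9 + 1/(23407/7633) = -9 + 7633/23407 = -203030/23407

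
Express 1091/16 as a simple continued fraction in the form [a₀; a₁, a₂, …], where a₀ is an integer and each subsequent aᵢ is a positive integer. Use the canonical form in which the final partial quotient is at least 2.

⌊1091/16⌋ = 68, remainder 3
⌊16/3⌋ = 5, remainder 1
⌊3/1⌋ = 3, remainder 0

[68; 5, 3]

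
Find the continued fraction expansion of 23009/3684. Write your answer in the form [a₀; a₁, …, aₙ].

Repeatedly divide and take the remainder:
⌊23009/3684⌋ = 6, remainder 905
⌊3684/905⌋ = 4, remainder 64
⌊905/64⌋ = 14, remainder 9
⌊64/9⌋ = 7, remainder 1
⌊9/1⌋ = 9, remainder 0

[6; 4, 14, 7, 9]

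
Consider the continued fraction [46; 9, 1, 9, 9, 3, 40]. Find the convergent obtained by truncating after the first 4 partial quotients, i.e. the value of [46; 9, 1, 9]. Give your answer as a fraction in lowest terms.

Work from the innermost term outward:
Start with 9.
1 + 1/(9/1) = 1 + 1/9 = 10/9
9 + 1/(10/9) = 9 + 9/10 = 99/10
46 + 1/(99/10) = 46 + 10/99 = 4564/99

4564/99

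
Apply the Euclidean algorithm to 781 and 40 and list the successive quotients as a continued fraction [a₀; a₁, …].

Run the Euclidean algorithm, recording each quotient:
⌊781/40⌋ = 19, remainder 21
⌊40/21⌋ = 1, remainder 19
⌊21/19⌋ = 1, remainder 2
⌊19/2⌋ = 9, remainder 1
⌊2/1⌋ = 2, remainder 0

[19; 1, 1, 9, 2]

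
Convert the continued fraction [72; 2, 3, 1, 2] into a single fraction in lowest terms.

a_0 = 72: 72/1
a_1 = 2: 145/2
a_2 = 3: 507/7
a_3 = 1: 652/9
a_4 = 2: 1811/25

1811/25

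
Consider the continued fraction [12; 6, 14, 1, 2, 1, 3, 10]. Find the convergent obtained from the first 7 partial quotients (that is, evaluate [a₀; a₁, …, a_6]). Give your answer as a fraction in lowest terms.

16313/1341

a_0 = 12: 12/1
a_1 = 6: 73/6
a_2 = 14: 1034/85
a_3 = 1: 1107/91
a_4 = 2: 3248/267
a_5 = 1: 4355/358
a_6 = 3: 16313/1341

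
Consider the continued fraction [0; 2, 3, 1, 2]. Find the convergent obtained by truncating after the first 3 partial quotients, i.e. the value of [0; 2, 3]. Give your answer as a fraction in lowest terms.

Build up convergents one term at a time:
a_0 = 0: 0/1
a_1 = 2: 1/2
a_2 = 3: 3/7

3/7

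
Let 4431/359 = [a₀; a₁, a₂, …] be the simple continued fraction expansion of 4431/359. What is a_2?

4431 = 12·359 + 123, so a_0 = 12
359 = 2·123 + 113, so a_1 = 2
123 = 1·113 + 10, so a_2 = 1

1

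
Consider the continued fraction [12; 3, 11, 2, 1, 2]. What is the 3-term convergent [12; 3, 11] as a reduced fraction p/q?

Compute successive convergents:
a_0 = 12: 12/1
a_1 = 3: 37/3
a_2 = 11: 419/34

419/34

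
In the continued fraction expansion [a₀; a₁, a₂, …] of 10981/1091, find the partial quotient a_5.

1

⌊10981/1091⌋ = 10, remainder 71
⌊1091/71⌋ = 15, remainder 26
⌊71/26⌋ = 2, remainder 19
⌊26/19⌋ = 1, remainder 7
⌊19/7⌋ = 2, remainder 5
⌊7/5⌋ = 1, remainder 2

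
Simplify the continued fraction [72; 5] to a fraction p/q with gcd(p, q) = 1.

361/5

Build up convergents one term at a time:
a_0 = 72: 72/1
a_1 = 5: 361/5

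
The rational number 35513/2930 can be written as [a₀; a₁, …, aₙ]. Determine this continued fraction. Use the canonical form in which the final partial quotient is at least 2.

35513 = 12·2930 + 353, so a_0 = 12
2930 = 8·353 + 106, so a_1 = 8
353 = 3·106 + 35, so a_2 = 3
106 = 3·35 + 1, so a_3 = 3
35 = 35·1 + 0, so a_4 = 35

[12; 8, 3, 3, 35]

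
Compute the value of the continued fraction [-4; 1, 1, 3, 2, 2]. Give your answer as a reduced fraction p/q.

Work from the innermost term outward:
Start with 2.
2 + 1/(2/1) = 2 + 1/2 = 5/2
3 + 1/(5/2) = 3 + 2/5 = 17/5
1 + 1/(17/5) = 1 + 5/17 = 22/17
1 + 1/(22/17) = 1 + 17/22 = 39/22
-4 + 1/(39/22) = -4 + 22/39 = -134/39

-134/39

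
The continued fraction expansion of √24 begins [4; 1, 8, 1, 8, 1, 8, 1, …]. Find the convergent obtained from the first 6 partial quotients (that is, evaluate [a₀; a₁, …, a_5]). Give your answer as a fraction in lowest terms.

Start with 1.
8 + 1/(1/1) = 8 + 1/1 = 9/1
1 + 1/(9/1) = 1 + 1/9 = 10/9
8 + 1/(10/9) = 8 + 9/10 = 89/10
1 + 1/(89/10) = 1 + 10/89 = 99/89
4 + 1/(99/89) = 4 + 89/99 = 485/99

485/99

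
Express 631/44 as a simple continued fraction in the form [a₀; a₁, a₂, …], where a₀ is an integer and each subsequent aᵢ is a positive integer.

631 ÷ 44 → quotient 14, remainder 15
44 ÷ 15 → quotient 2, remainder 14
15 ÷ 14 → quotient 1, remainder 1
14 ÷ 1 → quotient 14, remainder 0

[14; 2, 1, 14]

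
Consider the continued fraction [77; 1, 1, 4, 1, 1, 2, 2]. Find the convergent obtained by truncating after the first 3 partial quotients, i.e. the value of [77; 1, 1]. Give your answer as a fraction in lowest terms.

Build up convergents one term at a time:
a_0 = 77: 77/1
a_1 = 1: 78/1
a_2 = 1: 155/2

155/2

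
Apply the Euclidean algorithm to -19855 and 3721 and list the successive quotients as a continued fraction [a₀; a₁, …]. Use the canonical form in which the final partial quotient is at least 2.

[-6; 1, 1, 1, 42, 9, 1, 2]

-19855 ÷ 3721 → quotient -6, remainder 2471
3721 ÷ 2471 → quotient 1, remainder 1250
2471 ÷ 1250 → quotient 1, remainder 1221
1250 ÷ 1221 → quotient 1, remainder 29
1221 ÷ 29 → quotient 42, remainder 3
29 ÷ 3 → quotient 9, remainder 2
3 ÷ 2 → quotient 1, remainder 1
2 ÷ 1 → quotient 2, remainder 0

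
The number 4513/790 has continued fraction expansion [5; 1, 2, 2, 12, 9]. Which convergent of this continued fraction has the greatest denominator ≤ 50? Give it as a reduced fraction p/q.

List convergents until the denominator exceeds the bound:
a_0 = 5: 5/1  (≤ bound)
a_1 = 1: 6/1  (≤ bound)
a_2 = 2: 17/3  (≤ bound)
a_3 = 2: 40/7  (≤ bound)
a_4 = 12: 497/87  (> 50, stop)

40/7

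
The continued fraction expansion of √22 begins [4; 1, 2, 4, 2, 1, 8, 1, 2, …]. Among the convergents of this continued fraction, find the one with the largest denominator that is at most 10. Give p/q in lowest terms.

14/3

List convergents until the denominator exceeds the bound:
a_0 = 4: 4/1  (≤ bound)
a_1 = 1: 5/1  (≤ bound)
a_2 = 2: 14/3  (≤ bound)
a_3 = 4: 61/13  (> 10, stop)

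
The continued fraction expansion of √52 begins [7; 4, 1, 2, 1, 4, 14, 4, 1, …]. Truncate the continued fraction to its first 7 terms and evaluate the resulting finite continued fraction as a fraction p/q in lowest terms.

Start with 14.
4 + 1/(14/1) = 4 + 1/14 = 57/14
1 + 1/(57/14) = 1 + 14/57 = 71/57
2 + 1/(71/57) = 2 + 57/71 = 199/71
1 + 1/(199/71) = 1 + 71/199 = 270/199
4 + 1/(270/199) = 4 + 199/270 = 1279/270
7 + 1/(1279/270) = 7 + 270/1279 = 9223/1279

9223/1279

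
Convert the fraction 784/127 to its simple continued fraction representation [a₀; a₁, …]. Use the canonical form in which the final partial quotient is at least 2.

[6; 5, 1, 3, 2, 2]

⌊784/127⌋ = 6, remainder 22
⌊127/22⌋ = 5, remainder 17
⌊22/17⌋ = 1, remainder 5
⌊17/5⌋ = 3, remainder 2
⌊5/2⌋ = 2, remainder 1
⌊2/1⌋ = 2, remainder 0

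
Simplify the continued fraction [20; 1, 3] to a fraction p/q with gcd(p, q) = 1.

83/4

Use the convergent recurrence hₖ = aₖ·hₖ₋₁ + hₖ₋₂ (and likewise for the denominators kₖ):
a_0 = 20: 20/1
a_1 = 1: 21/1
a_2 = 3: 83/4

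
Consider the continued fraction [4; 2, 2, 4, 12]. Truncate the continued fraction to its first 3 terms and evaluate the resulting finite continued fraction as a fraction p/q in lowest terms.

22/5

Build up convergents one term at a time:
a_0 = 4: 4/1
a_1 = 2: 9/2
a_2 = 2: 22/5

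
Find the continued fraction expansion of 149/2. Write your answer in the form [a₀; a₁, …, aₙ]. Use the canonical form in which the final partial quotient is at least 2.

[74; 2]

Run the Euclidean algorithm, recording each quotient:
149 ÷ 2 → quotient 74, remainder 1
2 ÷ 1 → quotient 2, remainder 0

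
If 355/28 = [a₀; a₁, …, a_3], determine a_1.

Repeatedly divide and take the remainder:
355 ÷ 28 → quotient 12, remainder 19
28 ÷ 19 → quotient 1, remainder 9

1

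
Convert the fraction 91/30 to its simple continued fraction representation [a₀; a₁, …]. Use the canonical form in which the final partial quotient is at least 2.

91 = 3·30 + 1, so a_0 = 3
30 = 30·1 + 0, so a_1 = 30

[3; 30]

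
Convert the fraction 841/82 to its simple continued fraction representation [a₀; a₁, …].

⌊841/82⌋ = 10, remainder 21
⌊82/21⌋ = 3, remainder 19
⌊21/19⌋ = 1, remainder 2
⌊19/2⌋ = 9, remainder 1
⌊2/1⌋ = 2, remainder 0

[10; 3, 1, 9, 2]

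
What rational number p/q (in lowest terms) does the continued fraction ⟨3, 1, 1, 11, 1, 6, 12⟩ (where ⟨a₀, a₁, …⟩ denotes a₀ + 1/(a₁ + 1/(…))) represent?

7396/2101

Work from the innermost term outward:
Start with 12.
6 + 1/(12/1) = 6 + 1/12 = 73/12
1 + 1/(73/12) = 1 + 12/73 = 85/73
11 + 1/(85/73) = 11 + 73/85 = 1008/85
1 + 1/(1008/85) = 1 + 85/1008 = 1093/1008
1 + 1/(1093/1008) = 1 + 1008/1093 = 2101/1093
3 + 1/(2101/1093) = 3 + 1093/2101 = 7396/2101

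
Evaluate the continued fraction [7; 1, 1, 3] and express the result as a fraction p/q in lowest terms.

53/7

Start with 3.
1 + 1/(3/1) = 1 + 1/3 = 4/3
1 + 1/(4/3) = 1 + 3/4 = 7/4
7 + 1/(7/4) = 7 + 4/7 = 53/7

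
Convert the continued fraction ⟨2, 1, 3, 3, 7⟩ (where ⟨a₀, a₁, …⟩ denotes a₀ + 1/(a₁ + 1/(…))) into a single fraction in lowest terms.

263/95

a_0 = 2: 2/1
a_1 = 1: 3/1
a_2 = 3: 11/4
a_3 = 3: 36/13
a_4 = 7: 263/95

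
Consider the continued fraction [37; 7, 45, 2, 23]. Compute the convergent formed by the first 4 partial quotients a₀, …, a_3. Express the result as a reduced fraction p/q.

23734/639

Starting at the tail and folding back:
Start with 2.
45 + 1/(2/1) = 45 + 1/2 = 91/2
7 + 1/(91/2) = 7 + 2/91 = 639/91
37 + 1/(639/91) = 37 + 91/639 = 23734/639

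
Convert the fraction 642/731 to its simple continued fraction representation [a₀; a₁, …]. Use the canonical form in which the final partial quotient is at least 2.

[0; 1, 7, 4, 1, 2, 6]

⌊642/731⌋ = 0, remainder 642
⌊731/642⌋ = 1, remainder 89
⌊642/89⌋ = 7, remainder 19
⌊89/19⌋ = 4, remainder 13
⌊19/13⌋ = 1, remainder 6
⌊13/6⌋ = 2, remainder 1
⌊6/1⌋ = 6, remainder 0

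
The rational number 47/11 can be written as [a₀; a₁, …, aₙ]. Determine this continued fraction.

[4; 3, 1, 2]

Repeatedly divide and take the remainder:
47 ÷ 11 → quotient 4, remainder 3
11 ÷ 3 → quotient 3, remainder 2
3 ÷ 2 → quotient 1, remainder 1
2 ÷ 1 → quotient 2, remainder 0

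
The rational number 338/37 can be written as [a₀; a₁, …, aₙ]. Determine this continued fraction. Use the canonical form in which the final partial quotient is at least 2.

Run the Euclidean algorithm, recording each quotient:
338 ÷ 37 → quotient 9, remainder 5
37 ÷ 5 → quotient 7, remainder 2
5 ÷ 2 → quotient 2, remainder 1
2 ÷ 1 → quotient 2, remainder 0

[9; 7, 2, 2]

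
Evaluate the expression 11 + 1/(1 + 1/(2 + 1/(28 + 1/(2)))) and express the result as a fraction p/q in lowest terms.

Starting at the tail and folding back:
Start with 2.
28 + 1/(2/1) = 28 + 1/2 = 57/2
2 + 1/(57/2) = 2 + 2/57 = 116/57
1 + 1/(116/57) = 1 + 57/116 = 173/116
11 + 1/(173/116) = 11 + 116/173 = 2019/173

2019/173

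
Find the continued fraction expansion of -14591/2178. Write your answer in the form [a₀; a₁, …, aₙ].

⌊-14591/2178⌋ = -7, remainder 655
⌊2178/655⌋ = 3, remainder 213
⌊655/213⌋ = 3, remainder 16
⌊213/16⌋ = 13, remainder 5
⌊16/5⌋ = 3, remainder 1
⌊5/1⌋ = 5, remainder 0

[-7; 3, 3, 13, 3, 5]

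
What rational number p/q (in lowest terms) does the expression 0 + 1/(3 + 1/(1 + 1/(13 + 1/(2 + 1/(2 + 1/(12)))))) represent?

893/3510

Start with 12.
2 + 1/(12/1) = 2 + 1/12 = 25/12
2 + 1/(25/12) = 2 + 12/25 = 62/25
13 + 1/(62/25) = 13 + 25/62 = 831/62
1 + 1/(831/62) = 1 + 62/831 = 893/831
3 + 1/(893/831) = 3 + 831/893 = 3510/893
0 + 1/(3510/893) = 0 + 893/3510 = 893/3510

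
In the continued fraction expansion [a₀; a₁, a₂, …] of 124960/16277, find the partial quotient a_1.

1

Run the Euclidean algorithm, recording each quotient:
124960 = 7·16277 + 11021, so a_0 = 7
16277 = 1·11021 + 5256, so a_1 = 1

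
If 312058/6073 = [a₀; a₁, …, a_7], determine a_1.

2

Apply division with remainder until the remainder is 0:
312058 = 51·6073 + 2335, so a_0 = 51
6073 = 2·2335 + 1403, so a_1 = 2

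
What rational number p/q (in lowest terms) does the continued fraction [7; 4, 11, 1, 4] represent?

Compute successive convergents:
a_0 = 7: 7/1
a_1 = 4: 29/4
a_2 = 11: 326/45
a_3 = 1: 355/49
a_4 = 4: 1746/241

1746/241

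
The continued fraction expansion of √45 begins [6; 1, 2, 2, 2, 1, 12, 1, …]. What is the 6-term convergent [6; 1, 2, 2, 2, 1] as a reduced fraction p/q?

161/24

Use the convergent recurrence hₖ = aₖ·hₖ₋₁ + hₖ₋₂ (and likewise for the denominators kₖ):
a_0 = 6: 6/1
a_1 = 1: 7/1
a_2 = 2: 20/3
a_3 = 2: 47/7
a_4 = 2: 114/17
a_5 = 1: 161/24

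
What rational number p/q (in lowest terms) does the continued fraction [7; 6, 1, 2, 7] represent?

1051/147

a_0 = 7: 7/1
a_1 = 6: 43/6
a_2 = 1: 50/7
a_3 = 2: 143/20
a_4 = 7: 1051/147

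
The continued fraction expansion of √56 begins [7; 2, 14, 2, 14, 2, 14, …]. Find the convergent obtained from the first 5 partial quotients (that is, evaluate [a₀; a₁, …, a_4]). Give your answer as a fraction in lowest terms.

a_0 = 7: 7/1
a_1 = 2: 15/2
a_2 = 14: 217/29
a_3 = 2: 449/60
a_4 = 14: 6503/869

6503/869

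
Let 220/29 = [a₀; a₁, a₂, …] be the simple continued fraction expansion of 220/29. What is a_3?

⌊220/29⌋ = 7, remainder 17
⌊29/17⌋ = 1, remainder 12
⌊17/12⌋ = 1, remainder 5
⌊12/5⌋ = 2, remainder 2

2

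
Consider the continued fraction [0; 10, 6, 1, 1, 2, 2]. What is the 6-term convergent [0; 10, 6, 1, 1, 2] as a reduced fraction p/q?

33/335

Start with 2.
1 + 1/(2/1) = 1 + 1/2 = 3/2
1 + 1/(3/2) = 1 + 2/3 = 5/3
6 + 1/(5/3) = 6 + 3/5 = 33/5
10 + 1/(33/5) = 10 + 5/33 = 335/33
0 + 1/(335/33) = 0 + 33/335 = 33/335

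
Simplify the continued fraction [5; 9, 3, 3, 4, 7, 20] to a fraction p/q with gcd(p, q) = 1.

297563/58260

Start with 20.
7 + 1/(20/1) = 7 + 1/20 = 141/20
4 + 1/(141/20) = 4 + 20/141 = 584/141
3 + 1/(584/141) = 3 + 141/584 = 1893/584
3 + 1/(1893/584) = 3 + 584/1893 = 6263/1893
9 + 1/(6263/1893) = 9 + 1893/6263 = 58260/6263
5 + 1/(58260/6263) = 5 + 6263/58260 = 297563/58260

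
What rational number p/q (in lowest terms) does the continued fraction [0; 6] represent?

a_0 = 0: 0/1
a_1 = 6: 1/6

1/6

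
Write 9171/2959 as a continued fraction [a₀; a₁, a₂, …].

[3; 10, 15, 2, 9]

Run the Euclidean algorithm, recording each quotient:
9171 = 3·2959 + 294, so a_0 = 3
2959 = 10·294 + 19, so a_1 = 10
294 = 15·19 + 9, so a_2 = 15
19 = 2·9 + 1, so a_3 = 2
9 = 9·1 + 0, so a_4 = 9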